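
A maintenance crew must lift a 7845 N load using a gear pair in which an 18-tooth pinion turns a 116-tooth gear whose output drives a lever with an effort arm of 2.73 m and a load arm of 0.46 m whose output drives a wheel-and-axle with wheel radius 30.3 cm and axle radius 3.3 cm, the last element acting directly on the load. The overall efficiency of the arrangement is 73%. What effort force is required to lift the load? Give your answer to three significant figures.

30.6 N

Gear pair MA = 116/18 = 6.4444.
Lever MA = effort arm / load arm = 2.73/0.46 = 5.9348.
Wheel-and-axle MA = R/r = 30.3/3.3 = 9.1818.
Combined ideal MA = 6.4444 × 5.9348 × 9.1818 = 351.17.
Actual MA = 351.17 × 0.73 = 256.36.
Effort = load / actual MA = 7845 / 256.36 = 30.602 N.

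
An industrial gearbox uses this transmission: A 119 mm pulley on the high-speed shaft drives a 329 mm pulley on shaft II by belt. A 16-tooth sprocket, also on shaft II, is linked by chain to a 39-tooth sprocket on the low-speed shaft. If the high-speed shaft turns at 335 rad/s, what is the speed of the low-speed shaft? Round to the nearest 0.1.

49.7 rad/s

Belt: ratio = 329/119 = 2.7647, so shaft II turns at 335 / 2.7647 = 121.17 rad/s.
Chain: ratio = 39/16 = 2.4375, so the low-speed shaft turns at 121.17 / 2.4375 = 49.711 rad/s.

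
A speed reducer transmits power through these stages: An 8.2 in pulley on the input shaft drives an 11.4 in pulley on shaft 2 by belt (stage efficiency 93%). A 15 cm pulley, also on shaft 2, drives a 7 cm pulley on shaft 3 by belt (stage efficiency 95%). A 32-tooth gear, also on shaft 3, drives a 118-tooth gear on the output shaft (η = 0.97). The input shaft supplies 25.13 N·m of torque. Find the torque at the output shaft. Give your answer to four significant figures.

belt 11.4/8.2 = 1.3902 → τ = 25.13·1.3902·0.93 = 32.491 N·m
belt 7/15 = 0.46667 → τ = 32.491·0.46667·0.95 = 14.404 N·m
gear mesh 118/32 = 3.6875 → τ = 14.404·3.6875·0.97 = 51.523 N·m

51.52 N·m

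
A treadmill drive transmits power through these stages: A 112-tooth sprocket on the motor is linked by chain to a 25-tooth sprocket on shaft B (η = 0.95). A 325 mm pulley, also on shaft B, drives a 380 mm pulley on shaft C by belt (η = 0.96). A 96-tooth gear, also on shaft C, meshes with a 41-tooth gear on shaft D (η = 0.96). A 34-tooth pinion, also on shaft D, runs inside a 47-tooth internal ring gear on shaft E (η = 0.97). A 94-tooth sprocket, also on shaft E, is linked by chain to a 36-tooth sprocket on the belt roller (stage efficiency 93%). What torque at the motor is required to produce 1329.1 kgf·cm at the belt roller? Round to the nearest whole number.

Overall ratio R = 0.22321 × 1.1692 × 0.42708 × 1.3824 × 0.38298 = 0.05901; overall efficiency η = 0.95 × 0.96 × 0.96 × 0.97 × 0.93 = 0.7898.
Input torque = output torque / (R × η) = 1329.1 / (0.05901 × 0.7898) = 28517 kgf·cm.

28517 kgf·cm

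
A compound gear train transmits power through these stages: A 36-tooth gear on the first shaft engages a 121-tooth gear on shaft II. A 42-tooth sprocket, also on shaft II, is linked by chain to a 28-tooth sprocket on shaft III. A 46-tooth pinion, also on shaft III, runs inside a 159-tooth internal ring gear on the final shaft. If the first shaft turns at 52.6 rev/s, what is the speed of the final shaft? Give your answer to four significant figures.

6.791 rev/s

the first shaft → shaft II (gear mesh, 121/36): 52.6 ÷ 3.3611 = 15.65 rev/s
shaft II → shaft III (chain, 28/42): 15.65 ÷ 0.66667 = 23.474 rev/s
shaft III → the final shaft (internal gear, 159/46): 23.474 ÷ 3.4565 = 6.7913 rev/s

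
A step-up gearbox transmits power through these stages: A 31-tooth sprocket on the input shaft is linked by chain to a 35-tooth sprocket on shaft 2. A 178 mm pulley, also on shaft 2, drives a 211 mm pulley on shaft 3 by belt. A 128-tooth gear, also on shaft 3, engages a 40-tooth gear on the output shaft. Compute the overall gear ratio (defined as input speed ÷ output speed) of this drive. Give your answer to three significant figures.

Each stage contributes driven/driver: chain 35/31 = 1.129, belt 211/178 = 1.1854, gear mesh 40/128 = 0.3125.
Overall: 1.129 × 1.1854 × 0.3125 = 0.41823.

0.418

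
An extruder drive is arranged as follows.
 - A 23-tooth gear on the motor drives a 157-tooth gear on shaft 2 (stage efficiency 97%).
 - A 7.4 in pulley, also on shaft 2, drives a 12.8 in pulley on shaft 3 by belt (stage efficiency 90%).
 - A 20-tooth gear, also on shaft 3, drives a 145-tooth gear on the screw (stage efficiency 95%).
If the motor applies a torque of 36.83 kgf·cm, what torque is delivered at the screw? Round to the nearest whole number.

After the gear mesh (157/23): 36.83 × 6.8261 × 0.97 = 243.86 kgf·cm
After the belt (12.8/7.4): 243.86 × 1.7297 × 0.90 = 379.63 kgf·cm
After the gear mesh (145/20): 379.63 × 7.25 × 0.95 = 2614.7 kgf·cm

2615 kgf·cm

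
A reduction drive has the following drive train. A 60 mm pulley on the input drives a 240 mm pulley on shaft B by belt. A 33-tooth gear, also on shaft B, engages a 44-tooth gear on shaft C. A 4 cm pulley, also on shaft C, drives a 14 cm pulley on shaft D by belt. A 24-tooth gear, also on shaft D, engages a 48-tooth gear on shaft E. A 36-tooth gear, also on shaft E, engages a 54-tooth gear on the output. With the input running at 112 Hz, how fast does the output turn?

Belt: ratio = 240/60 = 4, so shaft B turns at 112 / 4 = 28 Hz.
Gear mesh: ratio = 44/33 = 1.3333, so shaft C turns at 28 / 1.3333 = 21 Hz.
Belt: ratio = 14/4 = 3.5, so shaft D turns at 21 / 3.5 = 6 Hz.
Gear mesh: ratio = 48/24 = 2, so shaft E turns at 6 / 2 = 3 Hz.
Gear mesh: ratio = 54/36 = 1.5, so the output turns at 3 / 1.5 = 2 Hz.

2 Hz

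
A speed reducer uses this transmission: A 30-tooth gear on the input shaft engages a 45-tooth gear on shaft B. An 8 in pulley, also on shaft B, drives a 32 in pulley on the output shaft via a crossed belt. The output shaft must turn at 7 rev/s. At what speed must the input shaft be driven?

Overall ratio R = 1.5 × 4 = 6.
Required input speed = output speed × R = 7 × 6 = 42 rev/s.

42 rev/s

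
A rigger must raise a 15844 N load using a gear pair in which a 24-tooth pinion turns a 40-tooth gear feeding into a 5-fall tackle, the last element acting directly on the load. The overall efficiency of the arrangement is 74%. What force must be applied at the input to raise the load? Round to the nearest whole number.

Gear pair MA = 40/24 = 1.6667.
Block-and-tackle MA = number of supporting rope parts = 5.
Combined ideal MA = 1.6667 × 5 = 8.3333.
Actual MA = 8.3333 × 0.74 = 6.1667.
Effort = load / actual MA = 15844 / 6.1667 = 2569.3 N.

2569 N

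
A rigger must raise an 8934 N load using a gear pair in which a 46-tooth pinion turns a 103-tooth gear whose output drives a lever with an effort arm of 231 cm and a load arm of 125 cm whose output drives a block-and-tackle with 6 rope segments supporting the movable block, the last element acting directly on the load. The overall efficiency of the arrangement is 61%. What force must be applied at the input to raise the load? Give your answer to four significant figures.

589.9 N

Gear pair MA = 103/46 = 2.2391.
Lever MA = effort arm / load arm = 231/125 = 1.848.
Block-and-tackle MA = number of supporting rope parts = 6.
Combined ideal MA = 2.2391 × 1.848 × 6 = 24.827.
Actual MA = 24.827 × 0.61 = 15.145.
Effort = load / actual MA = 8934 / 15.145 = 589.91 N.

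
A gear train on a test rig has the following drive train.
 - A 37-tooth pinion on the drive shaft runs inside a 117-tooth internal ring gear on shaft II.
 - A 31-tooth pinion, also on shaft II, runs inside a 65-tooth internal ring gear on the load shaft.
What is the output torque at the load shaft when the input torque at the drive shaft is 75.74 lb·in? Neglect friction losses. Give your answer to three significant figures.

502 lb·in

internal gear 117/37 = 3.1622 → τ = 75.74·3.1622 = 239.5 lb·in
internal gear 65/31 = 2.0968 → τ = 239.5·2.0968 = 502.18 lb·in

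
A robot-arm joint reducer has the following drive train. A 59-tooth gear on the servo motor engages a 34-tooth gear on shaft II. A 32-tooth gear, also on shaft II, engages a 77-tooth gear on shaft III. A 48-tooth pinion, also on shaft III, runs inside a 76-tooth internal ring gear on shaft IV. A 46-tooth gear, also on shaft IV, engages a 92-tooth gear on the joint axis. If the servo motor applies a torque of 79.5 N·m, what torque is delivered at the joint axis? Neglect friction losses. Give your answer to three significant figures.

349 N·m

Gear mesh: ratio = 34/59 = 0.57627; torque at shaft II = 79.5 × 0.57627 = 45.814 N·m.
Gear mesh: ratio = 77/32 = 2.4062; torque at shaft III = 45.814 × 2.4062 = 110.24 N·m.
Internal gear: ratio = 76/48 = 1.5833; torque at shaft IV = 110.24 × 1.5833 = 174.54 N·m.
Gear mesh: ratio = 92/46 = 2; torque at the joint axis = 174.54 × 2 = 349.09 N·m.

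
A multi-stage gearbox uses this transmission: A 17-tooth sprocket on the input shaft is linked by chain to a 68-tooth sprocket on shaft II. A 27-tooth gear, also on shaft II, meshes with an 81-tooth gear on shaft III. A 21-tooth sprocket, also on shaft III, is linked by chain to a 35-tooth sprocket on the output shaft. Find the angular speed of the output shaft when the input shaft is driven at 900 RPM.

45 RPM

chain 68/17 = 4 → 900/4 = 225 RPM
gear mesh 81/27 = 3 → 225/3 = 75 RPM
chain 35/21 = 1.6667 → 75/1.6667 = 45 RPM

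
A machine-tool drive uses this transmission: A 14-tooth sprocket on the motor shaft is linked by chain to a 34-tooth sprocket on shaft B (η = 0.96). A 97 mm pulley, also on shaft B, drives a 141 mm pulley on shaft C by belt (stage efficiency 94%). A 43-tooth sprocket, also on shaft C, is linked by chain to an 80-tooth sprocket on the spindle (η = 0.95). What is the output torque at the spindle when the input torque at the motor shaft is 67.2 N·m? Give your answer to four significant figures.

After the chain (34/14): 67.2 × 2.4286 × 0.96 = 156.67 N·m
After the belt (141/97): 156.67 × 1.4536 × 0.94 = 214.08 N·m
After the chain (80/43): 214.08 × 1.8605 × 0.95 = 378.37 N·m

378.4 N·m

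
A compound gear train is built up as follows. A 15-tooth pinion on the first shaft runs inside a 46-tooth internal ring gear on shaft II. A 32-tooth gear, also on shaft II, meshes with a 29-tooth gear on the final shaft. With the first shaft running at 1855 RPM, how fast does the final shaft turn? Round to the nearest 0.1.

667.5 RPM

the first shaft → shaft II (internal gear, 46/15): 1855 ÷ 3.0667 = 604.89 RPM
shaft II → the final shaft (gear mesh, 29/32): 604.89 ÷ 0.90625 = 667.47 RPM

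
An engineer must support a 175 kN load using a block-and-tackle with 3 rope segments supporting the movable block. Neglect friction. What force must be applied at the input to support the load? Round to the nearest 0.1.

Block-and-tackle MA = number of supporting rope parts = 3.
Effort = load / MA = 175 / 3 = 58.333 kN.

58.3 kN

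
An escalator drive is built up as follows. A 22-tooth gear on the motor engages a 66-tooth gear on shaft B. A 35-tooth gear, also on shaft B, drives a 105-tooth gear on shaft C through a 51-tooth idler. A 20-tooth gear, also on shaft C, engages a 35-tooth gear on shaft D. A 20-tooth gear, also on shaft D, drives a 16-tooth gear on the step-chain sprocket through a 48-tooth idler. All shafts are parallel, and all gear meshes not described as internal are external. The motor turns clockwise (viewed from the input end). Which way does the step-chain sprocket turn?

the motor → shaft B: external mesh, 1 reversal → CCW.
shaft B → shaft C: driver → idler → driven is 2 external meshes, 2 reversals → CCW.
shaft C → shaft D: external mesh, 1 reversal → CW.
shaft D → the step-chain sprocket: driver → idler → driven is 2 external meshes, 2 reversals → CW.
6 reversals in total — an even number — so the step-chain sprocket turns the same way as the motor.

clockwise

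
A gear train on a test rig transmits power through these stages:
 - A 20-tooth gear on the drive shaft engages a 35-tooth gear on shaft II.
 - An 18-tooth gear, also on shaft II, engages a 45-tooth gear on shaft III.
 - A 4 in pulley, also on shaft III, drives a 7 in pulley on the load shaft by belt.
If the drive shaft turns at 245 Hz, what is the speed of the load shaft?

32 Hz

gear mesh 35/20 = 1.75 → 245/1.75 = 140 Hz
gear mesh 45/18 = 2.5 → 140/2.5 = 56 Hz
belt 7/4 = 1.75 → 56/1.75 = 32 Hz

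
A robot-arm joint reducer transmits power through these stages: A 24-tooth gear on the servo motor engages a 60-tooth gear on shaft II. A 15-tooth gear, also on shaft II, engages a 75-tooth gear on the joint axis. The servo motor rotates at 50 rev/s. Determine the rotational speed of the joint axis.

the servo motor → shaft II (gear mesh, 60/24): 50 ÷ 2.5 = 20 rev/s
shaft II → the joint axis (gear mesh, 75/15): 20 ÷ 5 = 4 rev/s

4 rev/s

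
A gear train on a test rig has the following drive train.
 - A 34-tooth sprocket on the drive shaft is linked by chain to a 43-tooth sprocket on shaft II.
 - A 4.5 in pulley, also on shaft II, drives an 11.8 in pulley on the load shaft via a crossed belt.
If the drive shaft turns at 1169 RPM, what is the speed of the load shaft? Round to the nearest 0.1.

Chain: ratio = 43/34 = 1.2647, so shaft II turns at 1169 / 1.2647 = 924.33 RPM.
Belt: ratio = 11.8/4.5 = 2.6222, so the load shaft turns at 924.33 / 2.6222 = 352.5 RPM.

352.5 RPM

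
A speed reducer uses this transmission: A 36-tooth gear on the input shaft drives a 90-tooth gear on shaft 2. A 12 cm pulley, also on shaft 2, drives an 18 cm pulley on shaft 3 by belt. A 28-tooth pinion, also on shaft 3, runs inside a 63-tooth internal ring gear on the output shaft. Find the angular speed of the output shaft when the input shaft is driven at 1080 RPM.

128 RPM

Gear mesh: ratio = 90/36 = 2.5, so shaft 2 turns at 1080 / 2.5 = 432 RPM.
Belt: ratio = 18/12 = 1.5, so shaft 3 turns at 432 / 1.5 = 288 RPM.
Internal gear: ratio = 63/28 = 2.25, so the output shaft turns at 288 / 2.25 = 128 RPM.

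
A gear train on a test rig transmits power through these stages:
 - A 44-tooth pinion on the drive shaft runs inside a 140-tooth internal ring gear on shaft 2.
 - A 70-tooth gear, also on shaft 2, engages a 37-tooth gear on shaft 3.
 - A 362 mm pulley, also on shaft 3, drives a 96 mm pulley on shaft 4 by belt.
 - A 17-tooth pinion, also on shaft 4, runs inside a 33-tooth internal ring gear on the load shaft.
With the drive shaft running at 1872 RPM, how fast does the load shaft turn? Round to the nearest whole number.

internal gear 140/44 = 3.1818 → 1872/3.1818 = 588.34 RPM
gear mesh 37/70 = 0.52857 → 588.34/0.52857 = 1113.1 RPM
belt 96/362 = 0.26519 → 1113.1/0.26519 = 4197.2 RPM
internal gear 33/17 = 1.9412 → 4197.2/1.9412 = 2162.2 RPM

2162 RPM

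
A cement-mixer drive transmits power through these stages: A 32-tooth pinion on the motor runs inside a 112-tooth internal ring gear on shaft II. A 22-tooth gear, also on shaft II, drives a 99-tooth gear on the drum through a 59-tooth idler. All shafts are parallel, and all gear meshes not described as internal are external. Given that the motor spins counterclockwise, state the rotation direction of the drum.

the motor → shaft II: internal mesh, same direction → CCW.
shaft II → the drum: driver → idler → driven is 2 external meshes, 2 reversals → CCW.
2 reversals in total — an even number — so the drum turns the same way as the motor.

counterclockwise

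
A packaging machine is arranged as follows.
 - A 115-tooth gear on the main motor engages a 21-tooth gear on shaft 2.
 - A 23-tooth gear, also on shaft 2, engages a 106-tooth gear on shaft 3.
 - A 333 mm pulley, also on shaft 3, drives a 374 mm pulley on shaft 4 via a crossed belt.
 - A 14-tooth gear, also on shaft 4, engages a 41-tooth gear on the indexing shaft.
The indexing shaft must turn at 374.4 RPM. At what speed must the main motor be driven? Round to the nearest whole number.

1036 RPM

Overall ratio R = 0.18261 × 4.6087 × 1.1231 × 2.9286 = 2.7681.
Required input speed = output speed × R = 374.4 × 2.7681 = 1036.4 RPM.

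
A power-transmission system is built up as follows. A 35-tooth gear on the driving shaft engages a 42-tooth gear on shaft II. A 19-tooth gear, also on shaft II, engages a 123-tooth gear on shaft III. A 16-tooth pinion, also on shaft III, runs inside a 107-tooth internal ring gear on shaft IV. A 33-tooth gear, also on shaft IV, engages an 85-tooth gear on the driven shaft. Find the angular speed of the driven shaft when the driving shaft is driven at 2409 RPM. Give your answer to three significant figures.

18.0 RPM

gear mesh 42/35 = 1.2 → 2409/1.2 = 2007.5 RPM
gear mesh 123/19 = 6.4737 → 2007.5/6.4737 = 310.1 RPM
internal gear 107/16 = 6.6875 → 310.1/6.6875 = 46.37 RPM
gear mesh 85/33 = 2.5758 → 46.37/2.5758 = 18.003 RPM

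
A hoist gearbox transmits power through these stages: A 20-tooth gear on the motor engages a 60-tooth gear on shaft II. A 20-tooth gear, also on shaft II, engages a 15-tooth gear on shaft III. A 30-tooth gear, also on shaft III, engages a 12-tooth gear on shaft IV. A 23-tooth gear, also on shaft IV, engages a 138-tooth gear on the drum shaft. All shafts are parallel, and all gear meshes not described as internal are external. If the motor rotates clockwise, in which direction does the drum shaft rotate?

clockwise

the motor → shaft II: external mesh, 1 reversal → CCW.
shaft II → shaft III: external mesh, 1 reversal → CW.
shaft III → shaft IV: external mesh, 1 reversal → CCW.
shaft IV → the drum shaft: external mesh, 1 reversal → CW.
4 reversals in total — an even number — so the drum shaft turns the same way as the motor.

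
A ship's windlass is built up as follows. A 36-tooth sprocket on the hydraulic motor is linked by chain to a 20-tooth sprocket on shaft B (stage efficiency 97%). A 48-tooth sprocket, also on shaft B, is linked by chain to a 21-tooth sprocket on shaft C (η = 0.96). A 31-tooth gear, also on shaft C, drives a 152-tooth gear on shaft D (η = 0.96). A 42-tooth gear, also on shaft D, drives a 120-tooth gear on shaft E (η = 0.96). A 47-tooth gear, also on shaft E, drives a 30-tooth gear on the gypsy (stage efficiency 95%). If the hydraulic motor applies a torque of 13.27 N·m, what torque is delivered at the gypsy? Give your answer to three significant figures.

chain 20/36 = 0.55556 → τ = 13.27·0.55556·0.97 = 7.1511 N·m
chain 21/48 = 0.4375 → τ = 7.1511·0.4375·0.96 = 3.0034 N·m
gear mesh 152/31 = 4.9032 → τ = 3.0034·4.9032·0.96 = 14.137 N·m
gear mesh 120/42 = 2.8571 → τ = 14.137·2.8571·0.96 = 38.777 N·m
gear mesh 30/47 = 0.6383 → τ = 38.777·0.6383·0.95 = 23.514 N·m

23.5 N·m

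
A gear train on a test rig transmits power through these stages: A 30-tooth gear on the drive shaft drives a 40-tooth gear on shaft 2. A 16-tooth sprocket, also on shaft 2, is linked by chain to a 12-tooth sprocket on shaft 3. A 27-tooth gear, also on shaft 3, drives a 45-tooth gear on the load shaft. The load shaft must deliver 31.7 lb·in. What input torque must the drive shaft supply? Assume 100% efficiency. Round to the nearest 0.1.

Overall ratio R = 1.3333 × 0.75 × 1.6667 = 1.6667.
Input torque = output torque / R = 31.7 / 1.6667 = 19.02 lb·in.

19.0 lb·in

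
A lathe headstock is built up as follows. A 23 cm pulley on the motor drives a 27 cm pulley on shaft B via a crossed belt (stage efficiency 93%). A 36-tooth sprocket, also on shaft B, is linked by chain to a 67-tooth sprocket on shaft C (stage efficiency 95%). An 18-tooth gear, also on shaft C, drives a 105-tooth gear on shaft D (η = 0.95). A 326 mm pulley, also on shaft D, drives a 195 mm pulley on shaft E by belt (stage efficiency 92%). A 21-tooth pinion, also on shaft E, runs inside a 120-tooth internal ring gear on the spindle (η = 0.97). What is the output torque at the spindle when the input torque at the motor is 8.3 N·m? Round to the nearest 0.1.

belt 27/23 = 1.1739 → τ = 8.3·1.1739·0.93 = 9.0614 N·m
chain 67/36 = 1.8611 → τ = 9.0614·1.8611·0.95 = 16.021 N·m
gear mesh 105/18 = 5.8333 → τ = 16.021·5.8333·0.95 = 88.784 N·m
belt 195/326 = 0.59816 → τ = 88.784·0.59816·0.92 = 48.858 N·m
internal gear 120/21 = 5.7143 → τ = 48.858·5.7143·0.97 = 270.81 N·m

270.8 N·m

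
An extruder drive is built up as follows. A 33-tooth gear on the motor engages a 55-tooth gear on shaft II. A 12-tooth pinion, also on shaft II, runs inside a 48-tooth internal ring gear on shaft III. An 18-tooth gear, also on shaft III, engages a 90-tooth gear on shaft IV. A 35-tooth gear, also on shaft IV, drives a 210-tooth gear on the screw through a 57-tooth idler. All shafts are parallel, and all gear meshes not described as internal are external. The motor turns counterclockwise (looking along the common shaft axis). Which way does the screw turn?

counterclockwise

the motor → shaft II: external mesh, 1 reversal → CW.
shaft II → shaft III: internal mesh, same direction → CW.
shaft III → shaft IV: external mesh, 1 reversal → CCW.
shaft IV → the screw: driver → idler → driven is 2 external meshes, 2 reversals → CCW.
4 reversals in total — an even number — so the screw turns the same way as the motor.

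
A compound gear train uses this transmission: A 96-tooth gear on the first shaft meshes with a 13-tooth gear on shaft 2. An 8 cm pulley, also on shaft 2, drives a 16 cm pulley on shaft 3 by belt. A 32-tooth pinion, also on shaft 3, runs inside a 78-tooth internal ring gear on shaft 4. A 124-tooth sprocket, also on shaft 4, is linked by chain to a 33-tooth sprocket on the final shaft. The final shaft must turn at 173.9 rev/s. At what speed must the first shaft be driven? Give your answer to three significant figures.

30.6 rev/s

Overall ratio R = 0.13542 × 2 × 2.4375 × 0.26613 = 0.17569.
Required input speed = output speed × R = 173.9 × 0.17569 = 30.552 rev/s.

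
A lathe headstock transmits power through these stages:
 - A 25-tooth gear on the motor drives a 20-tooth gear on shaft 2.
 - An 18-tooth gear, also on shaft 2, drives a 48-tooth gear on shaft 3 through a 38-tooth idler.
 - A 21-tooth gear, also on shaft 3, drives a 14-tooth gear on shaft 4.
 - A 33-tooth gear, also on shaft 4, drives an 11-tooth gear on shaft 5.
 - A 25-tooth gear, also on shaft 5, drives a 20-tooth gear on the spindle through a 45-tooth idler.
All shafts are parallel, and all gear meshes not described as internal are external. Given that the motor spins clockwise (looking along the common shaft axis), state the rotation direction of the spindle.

the motor → shaft 2: external mesh, 1 reversal → CCW.
shaft 2 → shaft 3: driver → idler → driven is 2 external meshes, 2 reversals → CCW.
shaft 3 → shaft 4: external mesh, 1 reversal → CW.
shaft 4 → shaft 5: external mesh, 1 reversal → CCW.
shaft 5 → the spindle: driver → idler → driven is 2 external meshes, 2 reversals → CCW.
7 reversals in total — an odd number — so the spindle turns opposite to the motor.

counterclockwise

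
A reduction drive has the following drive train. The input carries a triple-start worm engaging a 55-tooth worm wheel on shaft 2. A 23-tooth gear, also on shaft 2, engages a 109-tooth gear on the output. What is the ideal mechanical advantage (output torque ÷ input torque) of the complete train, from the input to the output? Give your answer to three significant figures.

86.9

Each stage contributes driven/driver: worm 55/3 = 18.333, gear mesh 109/23 = 4.7391.
Overall: 18.333 × 4.7391 = 86.884.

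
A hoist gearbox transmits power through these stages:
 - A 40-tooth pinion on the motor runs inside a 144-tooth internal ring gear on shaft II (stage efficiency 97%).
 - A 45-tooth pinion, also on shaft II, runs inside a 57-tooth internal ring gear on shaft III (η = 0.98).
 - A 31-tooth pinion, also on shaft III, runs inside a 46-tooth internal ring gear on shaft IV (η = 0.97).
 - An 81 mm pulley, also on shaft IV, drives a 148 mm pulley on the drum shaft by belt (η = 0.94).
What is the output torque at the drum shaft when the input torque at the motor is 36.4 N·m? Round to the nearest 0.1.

390.1 N·m

internal gear 144/40 = 3.6 → τ = 36.4·3.6·0.97 = 127.11 N·m
internal gear 57/45 = 1.2667 → τ = 127.11·1.2667·0.98 = 157.78 N·m
internal gear 46/31 = 1.4839 → τ = 157.78·1.4839·0.97 = 227.11 N·m
belt 148/81 = 1.8272 → τ = 227.11·1.8272·0.94 = 390.06 N·m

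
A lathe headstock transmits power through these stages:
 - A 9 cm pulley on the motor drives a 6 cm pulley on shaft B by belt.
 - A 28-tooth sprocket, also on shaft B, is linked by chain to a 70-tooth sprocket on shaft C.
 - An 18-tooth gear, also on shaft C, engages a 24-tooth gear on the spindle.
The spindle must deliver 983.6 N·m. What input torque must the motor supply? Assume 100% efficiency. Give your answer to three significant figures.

443 N·m

Overall ratio R = 0.66667 × 2.5 × 1.3333 = 2.2222.
Input torque = output torque / R = 983.6 / 2.2222 = 442.62 N·m.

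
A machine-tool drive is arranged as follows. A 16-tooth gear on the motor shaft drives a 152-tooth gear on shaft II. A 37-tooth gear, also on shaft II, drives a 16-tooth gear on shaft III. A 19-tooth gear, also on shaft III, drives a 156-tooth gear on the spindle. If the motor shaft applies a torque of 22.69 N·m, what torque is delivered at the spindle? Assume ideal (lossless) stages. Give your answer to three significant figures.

gear mesh 152/16 = 9.5 → τ = 22.69·9.5 = 215.56 N·m
gear mesh 16/37 = 0.43243 → τ = 215.56·0.43243 = 93.213 N·m
gear mesh 156/19 = 8.2105 → τ = 93.213·8.2105 = 765.33 N·m

765 N·m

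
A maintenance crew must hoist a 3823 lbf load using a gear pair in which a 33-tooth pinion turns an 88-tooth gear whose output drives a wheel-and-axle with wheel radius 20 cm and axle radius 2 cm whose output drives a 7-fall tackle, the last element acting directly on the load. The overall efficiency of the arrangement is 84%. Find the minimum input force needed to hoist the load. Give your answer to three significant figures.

Gear pair MA = 88/33 = 2.6667.
Wheel-and-axle MA = R/r = 20/2 = 10.
Block-and-tackle MA = number of supporting rope parts = 7.
Combined ideal MA = 2.6667 × 10 × 7 = 186.67.
Actual MA = 186.67 × 0.84 = 156.8.
Effort = load / actual MA = 3823 / 156.8 = 24.381 lbf.

24.4 lbf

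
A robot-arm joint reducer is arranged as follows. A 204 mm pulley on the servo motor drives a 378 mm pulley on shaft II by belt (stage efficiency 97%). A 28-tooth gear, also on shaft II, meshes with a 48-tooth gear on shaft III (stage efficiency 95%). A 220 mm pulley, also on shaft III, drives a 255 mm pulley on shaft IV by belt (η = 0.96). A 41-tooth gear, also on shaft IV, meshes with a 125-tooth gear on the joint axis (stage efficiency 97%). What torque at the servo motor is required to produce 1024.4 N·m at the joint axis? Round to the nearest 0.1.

Overall ratio R = 1.8529 × 1.7143 × 1.1591 × 3.0488 = 11.225; overall efficiency η = 0.97 × 0.95 × 0.96 × 0.97 = 0.8581.
Input torque = output torque / (R × η) = 1024.4 / (11.225 × 0.8581) = 106.35 N·m.

106.4 N·m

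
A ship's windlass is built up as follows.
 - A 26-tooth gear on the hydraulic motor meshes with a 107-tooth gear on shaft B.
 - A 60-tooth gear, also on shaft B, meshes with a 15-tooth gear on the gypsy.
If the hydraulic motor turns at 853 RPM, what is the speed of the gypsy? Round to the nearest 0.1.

829.1 RPM

the hydraulic motor → shaft B (gear mesh, 107/26): 853 ÷ 4.1154 = 207.27 RPM
shaft B → the gypsy (gear mesh, 15/60): 207.27 ÷ 0.25 = 829.08 RPM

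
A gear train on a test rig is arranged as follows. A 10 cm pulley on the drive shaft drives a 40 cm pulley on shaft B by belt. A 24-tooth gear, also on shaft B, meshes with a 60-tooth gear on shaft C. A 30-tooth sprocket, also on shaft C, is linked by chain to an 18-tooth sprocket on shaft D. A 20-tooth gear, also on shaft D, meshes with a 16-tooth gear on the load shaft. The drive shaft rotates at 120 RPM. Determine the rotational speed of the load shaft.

25 RPM

Belt: ratio = 40/10 = 4, so shaft B turns at 120 / 4 = 30 RPM.
Gear mesh: ratio = 60/24 = 2.5, so shaft C turns at 30 / 2.5 = 12 RPM.
Chain: ratio = 18/30 = 0.6, so shaft D turns at 12 / 0.6 = 20 RPM.
Gear mesh: ratio = 16/20 = 0.8, so the load shaft turns at 20 / 0.8 = 25 RPM.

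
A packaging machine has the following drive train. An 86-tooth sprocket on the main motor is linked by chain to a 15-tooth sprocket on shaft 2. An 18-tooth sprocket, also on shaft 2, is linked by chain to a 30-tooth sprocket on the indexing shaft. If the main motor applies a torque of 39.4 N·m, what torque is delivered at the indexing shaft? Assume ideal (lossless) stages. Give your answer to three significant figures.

Chain: ratio = 15/86 = 0.17442; torque at shaft 2 = 39.4 × 0.17442 = 6.8721 N·m.
Chain: ratio = 30/18 = 1.6667; torque at the indexing shaft = 6.8721 × 1.6667 = 11.453 N·m.

11.5 N·m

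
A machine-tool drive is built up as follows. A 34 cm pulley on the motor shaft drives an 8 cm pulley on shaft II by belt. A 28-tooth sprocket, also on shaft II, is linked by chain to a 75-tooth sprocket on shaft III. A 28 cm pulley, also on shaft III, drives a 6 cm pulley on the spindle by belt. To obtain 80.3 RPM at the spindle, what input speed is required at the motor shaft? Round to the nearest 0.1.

Overall ratio R = 0.23529 × 2.6786 × 0.21429 = 0.13505.
Required input speed = output speed × R = 80.3 × 0.13505 = 10.845 RPM.

10.8 RPM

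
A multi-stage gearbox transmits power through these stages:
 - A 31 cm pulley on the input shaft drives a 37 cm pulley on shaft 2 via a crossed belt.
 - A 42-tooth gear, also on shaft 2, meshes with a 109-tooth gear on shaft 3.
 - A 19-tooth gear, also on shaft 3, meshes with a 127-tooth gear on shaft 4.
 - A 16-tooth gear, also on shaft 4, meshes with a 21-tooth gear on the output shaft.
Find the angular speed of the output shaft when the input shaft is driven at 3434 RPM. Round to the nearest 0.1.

Belt: ratio = 37/31 = 1.1935, so shaft 2 turns at 3434 / 1.1935 = 2877.1 RPM.
Gear mesh: ratio = 109/42 = 2.5952, so shaft 3 turns at 2877.1 / 2.5952 = 1108.6 RPM.
Gear mesh: ratio = 127/19 = 6.6842, so shaft 4 turns at 1108.6 / 6.6842 = 165.86 RPM.
Gear mesh: ratio = 21/16 = 1.3125, so the output shaft turns at 165.86 / 1.3125 = 126.37 RPM.

126.4 RPM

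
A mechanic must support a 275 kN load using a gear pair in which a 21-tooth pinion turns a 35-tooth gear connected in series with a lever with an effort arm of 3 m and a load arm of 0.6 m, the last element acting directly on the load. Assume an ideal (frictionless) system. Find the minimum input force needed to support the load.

33 kN

Gear pair MA = 35/21 = 1.6667.
Lever MA = effort arm / load arm = 3/0.6 = 5.
Combined ideal MA = 1.6667 × 5 = 8.3333.
Effort = load / MA = 275 / 8.3333 = 33 kN.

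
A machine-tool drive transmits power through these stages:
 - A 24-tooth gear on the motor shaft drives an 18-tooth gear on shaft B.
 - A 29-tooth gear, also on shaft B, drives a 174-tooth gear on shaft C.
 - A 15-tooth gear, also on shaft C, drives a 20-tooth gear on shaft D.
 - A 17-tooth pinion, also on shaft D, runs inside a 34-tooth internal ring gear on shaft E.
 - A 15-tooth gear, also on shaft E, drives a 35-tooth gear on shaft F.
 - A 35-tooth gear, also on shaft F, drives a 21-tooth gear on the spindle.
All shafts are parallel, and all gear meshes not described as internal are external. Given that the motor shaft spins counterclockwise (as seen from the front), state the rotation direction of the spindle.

the motor shaft → shaft B: external mesh, 1 reversal → CW.
shaft B → shaft C: external mesh, 1 reversal → CCW.
shaft C → shaft D: external mesh, 1 reversal → CW.
shaft D → shaft E: internal mesh, same direction → CW.
shaft E → shaft F: external mesh, 1 reversal → CCW.
shaft F → the spindle: external mesh, 1 reversal → CW.
5 reversals in total — an odd number — so the spindle turns opposite to the motor shaft.

clockwise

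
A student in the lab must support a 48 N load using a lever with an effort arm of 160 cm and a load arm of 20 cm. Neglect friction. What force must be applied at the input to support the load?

6 N

Lever MA = effort arm / load arm = 160/20 = 8.
Effort = load / MA = 48 / 8 = 6 N.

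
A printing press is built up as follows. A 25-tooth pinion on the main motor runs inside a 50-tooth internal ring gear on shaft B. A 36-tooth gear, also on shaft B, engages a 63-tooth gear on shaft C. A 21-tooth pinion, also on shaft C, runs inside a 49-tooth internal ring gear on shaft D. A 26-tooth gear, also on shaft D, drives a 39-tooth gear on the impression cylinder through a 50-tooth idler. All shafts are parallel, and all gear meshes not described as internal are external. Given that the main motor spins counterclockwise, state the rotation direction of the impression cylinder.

clockwise

the main motor → shaft B: internal mesh, same direction → CCW.
shaft B → shaft C: external mesh, 1 reversal → CW.
shaft C → shaft D: internal mesh, same direction → CW.
shaft D → the impression cylinder: driver → idler → driven is 2 external meshes, 2 reversals → CW.
3 reversals in total — an odd number — so the impression cylinder turns opposite to the main motor.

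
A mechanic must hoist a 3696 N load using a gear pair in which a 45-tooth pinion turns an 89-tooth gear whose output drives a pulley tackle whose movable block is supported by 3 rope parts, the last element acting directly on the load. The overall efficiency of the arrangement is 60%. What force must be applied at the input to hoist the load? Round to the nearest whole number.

Gear pair MA = 89/45 = 1.9778.
Block-and-tackle MA = number of supporting rope parts = 3.
Combined ideal MA = 1.9778 × 3 = 5.9333.
Actual MA = 5.9333 × 0.60 = 3.56.
Effort = load / actual MA = 3696 / 3.56 = 1038.2 N.

1038 N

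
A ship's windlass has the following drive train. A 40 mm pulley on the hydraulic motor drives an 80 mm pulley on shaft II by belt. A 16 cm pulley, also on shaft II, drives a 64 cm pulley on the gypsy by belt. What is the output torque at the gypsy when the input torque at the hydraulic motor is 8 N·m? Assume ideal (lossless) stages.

64 N·m

Belt: ratio = 80/40 = 2; torque at shaft II = 8 × 2 = 16 N·m.
Belt: ratio = 64/16 = 4; torque at the gypsy = 16 × 4 = 64 N·m.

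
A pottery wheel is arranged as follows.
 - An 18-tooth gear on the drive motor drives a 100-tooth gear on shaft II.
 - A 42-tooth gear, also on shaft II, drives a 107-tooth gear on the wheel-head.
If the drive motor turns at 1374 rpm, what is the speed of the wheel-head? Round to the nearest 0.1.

97.1 rpm

the drive motor → shaft II (gear mesh, 100/18): 1374 ÷ 5.5556 = 247.32 rpm
shaft II → the wheel-head (gear mesh, 107/42): 247.32 ÷ 2.5476 = 97.079 rpm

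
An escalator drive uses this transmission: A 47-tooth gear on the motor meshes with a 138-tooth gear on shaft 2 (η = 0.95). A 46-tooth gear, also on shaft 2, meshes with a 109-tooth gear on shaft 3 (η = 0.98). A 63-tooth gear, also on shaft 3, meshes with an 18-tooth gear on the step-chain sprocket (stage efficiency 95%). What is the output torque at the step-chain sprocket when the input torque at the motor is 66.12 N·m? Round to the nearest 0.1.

gear mesh 138/47 = 2.9362 → τ = 66.12·2.9362·0.95 = 184.43 N·m
gear mesh 109/46 = 2.3696 → τ = 184.43·2.3696·0.98 = 428.28 N·m
gear mesh 18/63 = 0.28571 → τ = 428.28·0.28571·0.95 = 116.25 N·m

116.2 N·m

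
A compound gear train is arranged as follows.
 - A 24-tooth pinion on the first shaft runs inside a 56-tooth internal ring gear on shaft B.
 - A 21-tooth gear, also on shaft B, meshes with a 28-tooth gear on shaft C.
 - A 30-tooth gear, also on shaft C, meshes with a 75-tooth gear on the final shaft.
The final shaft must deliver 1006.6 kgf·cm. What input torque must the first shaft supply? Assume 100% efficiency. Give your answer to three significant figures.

Overall ratio R = 2.3333 × 1.3333 × 2.5 = 7.7778.
Input torque = output torque / R = 1006.6 / 7.7778 = 129.42 kgf·cm.

129 kgf·cm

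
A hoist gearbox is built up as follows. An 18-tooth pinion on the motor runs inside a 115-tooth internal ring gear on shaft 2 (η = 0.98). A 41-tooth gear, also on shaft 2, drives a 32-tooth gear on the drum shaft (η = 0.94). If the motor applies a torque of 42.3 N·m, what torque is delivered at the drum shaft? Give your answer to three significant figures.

Internal gear: ratio = 115/18 = 6.3889; torque at shaft 2 = 42.3 × 6.3889 × 0.98 = 264.84 N·m.
Gear mesh: ratio = 32/41 = 0.78049; torque at the drum shaft = 264.84 × 0.78049 × 0.94 = 194.31 N·m.

194 N·m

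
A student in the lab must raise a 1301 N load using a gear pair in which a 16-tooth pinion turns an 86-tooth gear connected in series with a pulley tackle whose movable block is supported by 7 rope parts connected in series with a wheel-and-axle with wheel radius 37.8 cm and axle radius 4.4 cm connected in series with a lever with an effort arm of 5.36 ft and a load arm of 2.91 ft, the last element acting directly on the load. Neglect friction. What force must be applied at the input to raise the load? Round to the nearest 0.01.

2.19 N

Gear pair MA = 86/16 = 5.375.
Block-and-tackle MA = number of supporting rope parts = 7.
Wheel-and-axle MA = R/r = 37.8/4.4 = 8.5909.
Lever MA = effort arm / load arm = 5.36/2.91 = 1.8419.
Combined ideal MA = 5.375 × 7 × 8.5909 × 1.8419 = 595.37.
Effort = load / MA = 1301 / 595.37 = 2.1852 N.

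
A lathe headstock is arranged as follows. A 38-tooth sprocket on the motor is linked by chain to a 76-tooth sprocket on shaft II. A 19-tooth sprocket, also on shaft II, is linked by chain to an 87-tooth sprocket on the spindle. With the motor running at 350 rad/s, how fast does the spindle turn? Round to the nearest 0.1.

38.2 rad/s

Chain: ratio = 76/38 = 2, so shaft II turns at 350 / 2 = 175 rad/s.
Chain: ratio = 87/19 = 4.5789, so the spindle turns at 175 / 4.5789 = 38.218 rad/s.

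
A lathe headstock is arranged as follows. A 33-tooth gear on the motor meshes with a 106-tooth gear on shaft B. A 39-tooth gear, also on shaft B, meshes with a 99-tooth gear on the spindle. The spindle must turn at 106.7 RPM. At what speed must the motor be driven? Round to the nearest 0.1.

870.0 RPM

Overall ratio R = 3.2121 × 2.5385 = 8.1538.
Required input speed = output speed × R = 106.7 × 8.1538 = 870.02 RPM.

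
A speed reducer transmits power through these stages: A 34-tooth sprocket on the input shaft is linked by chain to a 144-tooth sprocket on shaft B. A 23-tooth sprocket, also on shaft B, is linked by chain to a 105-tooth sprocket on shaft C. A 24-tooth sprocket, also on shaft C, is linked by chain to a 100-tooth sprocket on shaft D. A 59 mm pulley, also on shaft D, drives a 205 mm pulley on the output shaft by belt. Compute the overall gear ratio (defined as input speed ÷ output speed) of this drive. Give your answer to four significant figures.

279.9

Each stage contributes driven/driver: chain 144/34 = 4.2353, chain 105/23 = 4.5652, chain 100/24 = 4.1667, belt 205/59 = 3.4746.
Overall: 4.2353 × 4.5652 × 4.1667 × 3.4746 = 279.92.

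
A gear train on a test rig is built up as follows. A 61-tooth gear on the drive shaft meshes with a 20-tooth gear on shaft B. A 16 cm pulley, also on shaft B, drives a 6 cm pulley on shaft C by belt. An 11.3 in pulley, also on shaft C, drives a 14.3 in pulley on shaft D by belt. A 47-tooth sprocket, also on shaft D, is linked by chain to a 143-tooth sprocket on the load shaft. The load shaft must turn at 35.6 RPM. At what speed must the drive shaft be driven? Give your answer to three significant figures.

Overall ratio R = 0.32787 × 0.375 × 1.2655 × 3.0426 = 0.4734.
Required input speed = output speed × R = 35.6 × 0.4734 = 16.853 RPM.

16.9 RPM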